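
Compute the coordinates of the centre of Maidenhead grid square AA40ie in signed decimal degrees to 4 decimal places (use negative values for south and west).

-89.8125, -171.2917

Field A=0, A=0: +0·20° lon, +0·10° lat → SW at lon -180°, lat -90°.
Square 4, 0: +4·2° lon, +0·1° lat → SW at lon -172°, lat -90°.
Subsquare i=8, e=4: +8·0.0833333° lon, +4·0.0416667° lat → SW at lon -171.333°, lat -89.8333°.
Cell spans 0.0833333° lon × 0.0416667° lat. Centre is SW corner plus half of each.
latitude -89.8125, longitude -171.2917.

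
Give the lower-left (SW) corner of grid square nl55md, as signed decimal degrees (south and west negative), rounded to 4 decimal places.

25.1250, 91.0000

Field N=13, L=11: +13·20° lon, +11·10° lat → SW at lon 80°, lat 20°.
Square 5, 5: +5·2° lon, +5·1° lat → SW at lon 90°, lat 25°.
Subsquare m=12, d=3: +12·0.0833333° lon, +3·0.0416667° lat → SW at lon 91°, lat 25.125°.
latitude 25.1250, longitude 91.0000.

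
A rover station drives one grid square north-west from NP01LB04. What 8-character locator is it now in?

NP01kb95

Longitude extended square 0; −1 → -1, wraps to 9, carry into subsquare.
Longitude subsquare l = 11; −1 → 10 = k.
Latitude extended square 4; +1 → 5.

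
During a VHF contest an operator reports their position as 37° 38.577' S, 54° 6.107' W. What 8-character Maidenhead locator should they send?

GF22wi75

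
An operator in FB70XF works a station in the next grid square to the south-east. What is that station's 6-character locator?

FB80ae

Longitude subsquare x = 23; +1 → 24, wraps to 0 = a, carry into square.
Longitude square 7; +1 → 8.
Latitude subsquare f = 5; −1 → 4 = e.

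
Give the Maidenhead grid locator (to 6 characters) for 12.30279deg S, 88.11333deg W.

Add 180° to longitude and 90° to latitude: 91.8867, 77.6972.
Field: lon ⌊91.8867/20⌋ = 4 → E; lat ⌊77.6972/10⌋ = 7 → H.
Square: lon ⌊11.8867/2⌋ = 5; lat ⌊7.6972/1⌋ = 7.
Subsquare: lon ⌊1.8867/0.0833333⌋ = 22 → w; lat ⌊0.6972/0.0416667⌋ = 16 → q.

EH57wq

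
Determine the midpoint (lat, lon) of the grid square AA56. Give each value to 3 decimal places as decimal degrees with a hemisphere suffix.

Field A=0, A=0: +0·20° lon, +0·10° lat → SW at lon -180°, lat -90°.
Square 5, 6: +5·2° lon, +6·1° lat → SW at lon -170°, lat -84°.
Cell spans 2° lon × 1° lat. Centre is SW corner plus half of each.
latitude 83.500° S, longitude 169.000° W.

83.500° S, 169.000° W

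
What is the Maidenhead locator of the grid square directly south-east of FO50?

Longitude square 5; +1 → 6.
Latitude square 0; −1 → -1, wraps to 9, carry into field.
Latitude field O = 14; −1 → 13 = N.

FN69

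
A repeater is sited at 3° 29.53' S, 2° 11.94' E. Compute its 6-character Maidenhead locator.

JI16cm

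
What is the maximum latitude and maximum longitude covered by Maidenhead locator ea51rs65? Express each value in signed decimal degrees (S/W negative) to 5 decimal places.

Field E=4, A=0: +4·20° lon, +0·10° lat → SW at lon -100°, lat -90°.
Square 5, 1: +5·2° lon, +1·1° lat → SW at lon -90°, lat -89°.
Subsquare r=17, s=18: +17·0.0833333° lon, +18·0.0416667° lat → SW at lon -88.5833°, lat -88.25°.
Extended square 6, 5: +6·0.00833333° lon, +5·0.00416667° lat → SW at lon -88.5333°, lat -88.2292°.
Cell spans 0.00833333° lon × 0.00416667° lat. NE corner is SW corner plus one full cell.
latitude -88.22500, longitude -88.52500.

-88.22500, -88.52500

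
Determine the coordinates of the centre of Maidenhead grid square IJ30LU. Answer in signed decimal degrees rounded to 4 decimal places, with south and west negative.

0.8542, -13.0417

Field I=8, J=9: +8·20° lon, +9·10° lat → SW at lon -20°, lat 0°.
Square 3, 0: +3·2° lon, +0·1° lat → SW at lon -14°, lat 0°.
Subsquare l=11, u=20: +11·0.0833333° lon, +20·0.0416667° lat → SW at lon -13.0833°, lat 0.833333°.
Cell spans 0.0833333° lon × 0.0416667° lat. Centre is SW corner plus half of each.
latitude 0.8542, longitude -13.0417.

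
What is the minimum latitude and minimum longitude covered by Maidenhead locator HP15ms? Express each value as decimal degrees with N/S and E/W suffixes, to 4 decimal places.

Field H=7, P=15: +7·20° lon, +15·10° lat → SW at lon -40°, lat 60°.
Square 1, 5: +1·2° lon, +5·1° lat → SW at lon -38°, lat 65°.
Subsquare m=12, s=18: +12·0.0833333° lon, +18·0.0416667° lat → SW at lon -37°, lat 65.75°.
latitude 65.7500° N, longitude 37.0000° W.

65.7500° N, 37.0000° W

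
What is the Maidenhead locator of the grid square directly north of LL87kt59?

LL87ku50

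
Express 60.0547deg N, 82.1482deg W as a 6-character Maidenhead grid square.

EP80wb

Add 180° to longitude and 90° to latitude: 97.8518, 150.0547.
Field: 97.8518/20 → 4 → E, 150.0547/10 → 15 → P; chars EP.
Square: 17.8518/2 → 8, 0.0547/1 → 0; chars 80.
Subsquare: 1.8518/0.0833333 → 22 → w, 0.0547/0.0416667 → 1 → b; chars wb.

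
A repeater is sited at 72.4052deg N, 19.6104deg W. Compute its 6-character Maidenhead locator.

Add 180° to longitude and 90° to latitude: 160.3896, 162.4052.
Field: lon ⌊160.3896/20⌋ = 8 → I; lat ⌊162.4052/10⌋ = 16 → Q.
Square: lon ⌊0.3896/2⌋ = 0; lat ⌊2.4052/1⌋ = 2.
Subsquare: lon ⌊0.3896/0.0833333⌋ = 4 → e; lat ⌊0.4052/0.0416667⌋ = 9 → j.

IQ02ej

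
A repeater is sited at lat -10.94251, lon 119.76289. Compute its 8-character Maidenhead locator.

Add 180° to longitude and 90° to latitude: 299.76289, 79.05749.
Field: lon ⌊299.76289/20⌋ = 14 → O; lat ⌊79.05749/10⌋ = 7 → H.
Square: lon ⌊19.76289/2⌋ = 9; lat ⌊9.05749/1⌋ = 9.
Subsquare: lon ⌊1.76289/0.0833333⌋ = 21 → v; lat ⌊0.05749/0.0416667⌋ = 1 → b.
Extended square: lon ⌊0.01289/0.00833333⌋ = 1; lat ⌊0.01582/0.00416667⌋ = 3.

OH99vb13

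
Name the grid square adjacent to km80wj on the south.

KM80wi

Latitude subsquare j = 9; −1 → 8 = i.
The longitude characters are unchanged.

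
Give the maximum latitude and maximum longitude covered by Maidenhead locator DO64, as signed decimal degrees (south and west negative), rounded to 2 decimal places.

55.00, -106.00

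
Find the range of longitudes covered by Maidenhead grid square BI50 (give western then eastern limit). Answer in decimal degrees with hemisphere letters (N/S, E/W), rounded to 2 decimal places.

Field B=1, I=8: +1·20° lon, +8·10° lat → SW at lon -160°, lat -10°.
Square 5, 0: +5·2° lon, +0·1° lat → SW at lon -150°, lat -10°.
Cell spans 2° lon × 1° lat.
west 150.00° W, east 148.00° W.

150.00° W, 148.00° W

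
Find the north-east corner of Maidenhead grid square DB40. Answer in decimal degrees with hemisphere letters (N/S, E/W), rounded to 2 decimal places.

Field D=3, B=1: +3·20° lon, +1·10° lat → SW at lon -120°, lat -80°.
Square 4, 0: +4·2° lon, +0·1° lat → SW at lon -112°, lat -80°.
Cell spans 2° lon × 1° lat. NE corner is SW corner plus one full cell.
latitude 79.00° S, longitude 110.00° W.

79.00° S, 110.00° W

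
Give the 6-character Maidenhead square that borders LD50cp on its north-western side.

Longitude subsquare c = 2; −1 → 1 = b.
Latitude subsquare p = 15; +1 → 16 = q.

LD50bq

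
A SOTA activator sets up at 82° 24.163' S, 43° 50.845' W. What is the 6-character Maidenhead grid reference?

GA87bo

Shift to the Maidenhead origin (180°W, 90°S): lon 136.1526, lat 7.5973.
Field (20°×10°, letters A–R): lon ⌊136.1526/20⌋ = 6 → G; lat ⌊7.5973/10⌋ = 0 → A.
Square (2°×1°, digits 0–9): lon ⌊16.1526/2⌋ = 8; lat ⌊7.5973/1⌋ = 7.
Subsquare (5′×2.5′, letters a–x): lon ⌊0.1526/0.0833333⌋ = 1 → b; lat ⌊0.5973/0.0416667⌋ = 14 → o.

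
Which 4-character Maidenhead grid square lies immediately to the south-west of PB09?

Longitude square 0; −1 → -1, wraps to 9, carry into field.
Longitude field P = 15; −1 → 14 = O.
Latitude square 9; −1 → 8.

OB98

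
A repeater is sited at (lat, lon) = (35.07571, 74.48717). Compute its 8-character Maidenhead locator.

MM75fb88

Offset from 180°W / 90°S: lon 254.48717°, lat 125.07571°.
Field (20°×10°, letters A–R): 254.48717/20 → 12 → M, 125.07571/10 → 12 → M; chars MM.
Square (2°×1°, digits 0–9): 14.48717/2 → 7, 5.07571/1 → 5; chars 75.
Subsquare (5′×2.5′, letters a–x): 0.48717/0.0833333 → 5 → f, 0.07571/0.0416667 → 1 → b; chars fb.
Extended square (30″×15″, digits 0–9): 0.07050/0.00833333 → 8, 0.03404/0.00416667 → 8; chars 88.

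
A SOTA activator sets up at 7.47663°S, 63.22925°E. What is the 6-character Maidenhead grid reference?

Offset from 180°W / 90°S: lon 243.2293°, lat 82.5234°.
Field: 243.2293/20 → 12 → M, 82.5234/10 → 8 → I; chars MI.
Square: 3.2293/2 → 1, 2.5234/1 → 2; chars 12.
Subsquare: 1.2293/0.0833333 → 14 → o, 0.5234/0.0416667 → 12 → m; chars om.

MI12om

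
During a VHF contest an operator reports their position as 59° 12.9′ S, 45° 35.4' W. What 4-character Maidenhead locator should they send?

GD70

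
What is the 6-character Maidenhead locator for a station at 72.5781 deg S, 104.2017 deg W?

Offset from 180°W / 90°S: lon 75.7983°, lat 17.4219°.
Field (20°×10°, letters A–R): 75.7983/20 → 3 → D, 17.4219/10 → 1 → B; chars DB.
Square (2°×1°, digits 0–9): 15.7983/2 → 7, 7.4219/1 → 7; chars 77.
Subsquare (5′×2.5′, letters a–x): 1.7983/0.0833333 → 21 → v, 0.4219/0.0416667 → 10 → k; chars vk.

DB77vk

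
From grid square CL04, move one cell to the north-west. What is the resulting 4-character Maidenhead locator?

Longitude square 0; −1 → -1, wraps to 9, carry into field.
Longitude field C = 2; −1 → 1 = B.
Latitude square 4; +1 → 5.

BL95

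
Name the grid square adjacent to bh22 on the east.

Longitude square 2; +1 → 3.
The latitude characters are unchanged.

BH32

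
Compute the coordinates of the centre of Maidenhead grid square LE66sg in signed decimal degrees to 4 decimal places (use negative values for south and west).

-43.7292, 53.5417

Field L=11, E=4: +11·20° lon, +4·10° lat → SW at lon 40°, lat -50°.
Square 6, 6: +6·2° lon, +6·1° lat → SW at lon 52°, lat -44°.
Subsquare s=18, g=6: +18·0.0833333° lon, +6·0.0416667° lat → SW at lon 53.5°, lat -43.75°.
Cell spans 0.0833333° lon × 0.0416667° lat. Centre is SW corner plus half of each.
latitude -43.7292, longitude 53.5417.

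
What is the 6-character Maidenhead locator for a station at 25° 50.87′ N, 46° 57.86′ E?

LL35lu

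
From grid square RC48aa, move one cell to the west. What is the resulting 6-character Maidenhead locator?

RC38xa

Longitude subsquare a = 0; −1 → -1, wraps to 23 = x, carry into square.
Longitude square 4; −1 → 3.
The latitude characters are unchanged.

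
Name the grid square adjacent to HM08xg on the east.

Longitude subsquare x = 23; +1 → 24, wraps to 0 = a, carry into square.
Longitude square 0; +1 → 1.
The latitude characters are unchanged.

HM18ag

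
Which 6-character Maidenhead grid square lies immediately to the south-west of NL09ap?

ML99xo

Longitude subsquare a = 0; −1 → -1, wraps to 23 = x, carry into square.
Longitude square 0; −1 → -1, wraps to 9, carry into field.
Longitude field N = 13; −1 → 12 = M.
Latitude subsquare p = 15; −1 → 14 = o.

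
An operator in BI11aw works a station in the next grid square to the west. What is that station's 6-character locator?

Longitude subsquare a = 0; −1 → -1, wraps to 23 = x, carry into square.
Longitude square 1; −1 → 0.
The latitude characters are unchanged.

BI01xw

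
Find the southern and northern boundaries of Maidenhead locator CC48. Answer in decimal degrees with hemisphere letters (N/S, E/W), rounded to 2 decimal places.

Field C=2, C=2: +2·20° lon, +2·10° lat → SW at lon -140°, lat -70°.
Square 4, 8: +4·2° lon, +8·1° lat → SW at lon -132°, lat -62°.
Cell spans 2° lon × 1° lat.
south 62.00° S, north 61.00° S.

62.00° S, 61.00° S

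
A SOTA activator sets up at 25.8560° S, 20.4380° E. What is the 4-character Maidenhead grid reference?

Add 180° to longitude and 90° to latitude: 200.44, 64.14.
Field (20°×10°, letters A–R): 200.44/20 → 10 → K, 64.14/10 → 6 → G; chars KG.
Square (2°×1°, digits 0–9): 0.44/2 → 0, 4.14/1 → 4; chars 04.

KG04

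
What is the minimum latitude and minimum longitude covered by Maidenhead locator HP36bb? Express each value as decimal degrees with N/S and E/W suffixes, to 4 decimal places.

Field H=7, P=15: +7·20° lon, +15·10° lat → SW at lon -40°, lat 60°.
Square 3, 6: +3·2° lon, +6·1° lat → SW at lon -34°, lat 66°.
Subsquare b=1, b=1: +1·0.0833333° lon, +1·0.0416667° lat → SW at lon -33.9167°, lat 66.0417°.
latitude 66.0417° N, longitude 33.9167° W.

66.0417° N, 33.9167° W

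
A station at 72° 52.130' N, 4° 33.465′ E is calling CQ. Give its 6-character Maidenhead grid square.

JQ22gu

Add 180° to longitude and 90° to latitude: 184.5577, 162.8688.
Field: lon ⌊184.5577/20⌋ = 9 → J; lat ⌊162.8688/10⌋ = 16 → Q.
Square: lon ⌊4.5577/2⌋ = 2; lat ⌊2.8688/1⌋ = 2.
Subsquare: lon ⌊0.5577/0.0833333⌋ = 6 → g; lat ⌊0.8688/0.0416667⌋ = 20 → u.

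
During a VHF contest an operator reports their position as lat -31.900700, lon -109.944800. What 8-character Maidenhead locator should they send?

Offset from 180°W / 90°S: lon 70.05520°, lat 58.09930°.
Field: lon ⌊70.05520/20⌋ = 3 → D; lat ⌊58.09930/10⌋ = 5 → F.
Square: lon ⌊10.05520/2⌋ = 5; lat ⌊8.09930/1⌋ = 8.
Subsquare: lon ⌊0.05520/0.0833333⌋ = 0 → a; lat ⌊0.09930/0.0416667⌋ = 2 → c.
Extended square: lon ⌊0.05520/0.00833333⌋ = 6; lat ⌊0.01597/0.00416667⌋ = 3.

DF58ac63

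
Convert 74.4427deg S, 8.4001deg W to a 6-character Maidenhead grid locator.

Offset from 180°W / 90°S: lon 171.5999°, lat 15.5573°.
Field (20°×10°, letters A–R): 171.5999/20 → 8 → I, 15.5573/10 → 1 → B; chars IB.
Square (2°×1°, digits 0–9): 11.5999/2 → 5, 5.5573/1 → 5; chars 55.
Subsquare (5′×2.5′, letters a–x): 1.5999/0.0833333 → 19 → t, 0.5573/0.0416667 → 13 → n; chars tn.

IB55tn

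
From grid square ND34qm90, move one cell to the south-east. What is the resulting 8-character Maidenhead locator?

ND34rl09

Longitude extended square 9; +1 → 10, wraps to 0, carry into subsquare.
Longitude subsquare q = 16; +1 → 17 = r.
Latitude extended square 0; −1 → -1, wraps to 9, carry into subsquare.
Latitude subsquare m = 12; −1 → 11 = l.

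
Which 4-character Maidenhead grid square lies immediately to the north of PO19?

PP10

Latitude square 9; +1 → 10, wraps to 0, carry into field.
Latitude field O = 14; +1 → 15 = P.
The longitude characters are unchanged.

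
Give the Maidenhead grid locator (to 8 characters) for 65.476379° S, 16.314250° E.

JC84dm75

Add 180° to longitude and 90° to latitude: 196.31425, 24.52362.
Field: 196.31425/20 → 9 → J, 24.52362/10 → 2 → C; chars JC.
Square: 16.31425/2 → 8, 4.52362/1 → 4; chars 84.
Subsquare: 0.31425/0.0833333 → 3 → d, 0.52362/0.0416667 → 12 → m; chars dm.
Extended square: 0.06425/0.00833333 → 7, 0.02362/0.00416667 → 5; chars 75.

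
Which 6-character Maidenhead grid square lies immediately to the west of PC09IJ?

Longitude subsquare i = 8; −1 → 7 = h.
The latitude characters are unchanged.

PC09hj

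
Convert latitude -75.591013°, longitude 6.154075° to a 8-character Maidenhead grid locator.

Offset from 180°W / 90°S: lon 186.15408°, lat 14.40899°.
Field: 186.15408/20 → 9 → J, 14.40899/10 → 1 → B; chars JB.
Square: 6.15408/2 → 3, 4.40899/1 → 4; chars 34.
Subsquare: 0.15408/0.0833333 → 1 → b, 0.40899/0.0416667 → 9 → j; chars bj.
Extended square: 0.07074/0.00833333 → 8, 0.03399/0.00416667 → 8; chars 88.

JB34bj88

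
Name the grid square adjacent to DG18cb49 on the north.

Latitude extended square 9; +1 → 10, wraps to 0, carry into subsquare.
Latitude subsquare b = 1; +1 → 2 = c.
The longitude characters are unchanged.

DG18cc40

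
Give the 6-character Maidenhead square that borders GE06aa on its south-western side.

FE95xx

Longitude subsquare a = 0; −1 → -1, wraps to 23 = x, carry into square.
Longitude square 0; −1 → -1, wraps to 9, carry into field.
Longitude field G = 6; −1 → 5 = F.
Latitude subsquare a = 0; −1 → -1, wraps to 23 = x, carry into square.
Latitude square 6; −1 → 5.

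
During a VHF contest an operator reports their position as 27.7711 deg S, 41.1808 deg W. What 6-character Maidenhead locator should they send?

GG92jf

Offset from 180°W / 90°S: lon 138.8192°, lat 62.2289°.
Field: lon ⌊138.8192/20⌋ = 6 → G; lat ⌊62.2289/10⌋ = 6 → G.
Square: lon ⌊18.8192/2⌋ = 9; lat ⌊2.2289/1⌋ = 2.
Subsquare: lon ⌊0.8192/0.0833333⌋ = 9 → j; lat ⌊0.2289/0.0416667⌋ = 5 → f.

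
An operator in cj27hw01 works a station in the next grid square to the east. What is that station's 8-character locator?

Longitude extended square 0; +1 → 1.
The latitude characters are unchanged.

CJ27hw11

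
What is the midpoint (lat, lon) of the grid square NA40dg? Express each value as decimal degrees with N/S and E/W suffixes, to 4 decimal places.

Field N=13, A=0: +13·20° lon, +0·10° lat → SW at lon 80°, lat -90°.
Square 4, 0: +4·2° lon, +0·1° lat → SW at lon 88°, lat -90°.
Subsquare d=3, g=6: +3·0.0833333° lon, +6·0.0416667° lat → SW at lon 88.25°, lat -89.75°.
Cell spans 0.0833333° lon × 0.0416667° lat. Centre is SW corner plus half of each.
latitude 89.7292° S, longitude 88.2917° E.

89.7292° S, 88.2917° E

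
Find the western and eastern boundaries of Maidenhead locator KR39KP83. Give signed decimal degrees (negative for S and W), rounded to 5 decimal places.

Field K=10, R=17: +10·20° lon, +17·10° lat → SW at lon 20°, lat 80°.
Square 3, 9: +3·2° lon, +9·1° lat → SW at lon 26°, lat 89°.
Subsquare k=10, p=15: +10·0.0833333° lon, +15·0.0416667° lat → SW at lon 26.8333°, lat 89.625°.
Extended square 8, 3: +8·0.00833333° lon, +3·0.00416667° lat → SW at lon 26.9°, lat 89.6375°.
Cell spans 0.00833333° lon × 0.00416667° lat.
west 26.90000, east 26.90833.

26.90000, 26.90833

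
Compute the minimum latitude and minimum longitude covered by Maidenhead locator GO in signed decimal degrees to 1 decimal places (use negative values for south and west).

Field G=6, O=14: +6·20° lon, +14·10° lat → SW at lon -60°, lat 50°.
latitude 50.0, longitude -60.0.

50.0, -60.0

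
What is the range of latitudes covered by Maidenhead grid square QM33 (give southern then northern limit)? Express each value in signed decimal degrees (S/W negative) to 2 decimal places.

Field Q=16, M=12: +16·20° lon, +12·10° lat → SW at lon 140°, lat 30°.
Square 3, 3: +3·2° lon, +3·1° lat → SW at lon 146°, lat 33°.
Cell spans 2° lon × 1° lat.
south 33.00, north 34.00.

33.00, 34.00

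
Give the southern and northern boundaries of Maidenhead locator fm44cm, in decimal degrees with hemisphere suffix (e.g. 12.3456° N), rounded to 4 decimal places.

34.5000° N, 34.5417° N

Field F=5, M=12: +5·20° lon, +12·10° lat → SW at lon -80°, lat 30°.
Square 4, 4: +4·2° lon, +4·1° lat → SW at lon -72°, lat 34°.
Subsquare c=2, m=12: +2·0.0833333° lon, +12·0.0416667° lat → SW at lon -71.8333°, lat 34.5°.
Cell spans 0.0833333° lon × 0.0416667° lat.
south 34.5000° N, north 34.5417° N.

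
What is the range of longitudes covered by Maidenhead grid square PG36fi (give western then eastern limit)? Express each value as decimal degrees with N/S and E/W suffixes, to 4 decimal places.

126.4167° E, 126.5000° E

Field P=15, G=6: +15·20° lon, +6·10° lat → SW at lon 120°, lat -30°.
Square 3, 6: +3·2° lon, +6·1° lat → SW at lon 126°, lat -24°.
Subsquare f=5, i=8: +5·0.0833333° lon, +8·0.0416667° lat → SW at lon 126.417°, lat -23.6667°.
Cell spans 0.0833333° lon × 0.0416667° lat.
west 126.4167° E, east 126.5000° E.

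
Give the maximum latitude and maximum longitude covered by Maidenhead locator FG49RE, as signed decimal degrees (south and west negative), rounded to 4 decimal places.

Field F=5, G=6: +5·20° lon, +6·10° lat → SW at lon -80°, lat -30°.
Square 4, 9: +4·2° lon, +9·1° lat → SW at lon -72°, lat -21°.
Subsquare r=17, e=4: +17·0.0833333° lon, +4·0.0416667° lat → SW at lon -70.5833°, lat -20.8333°.
Cell spans 0.0833333° lon × 0.0416667° lat. NE corner is SW corner plus one full cell.
latitude -20.7917, longitude -70.5000.

-20.7917, -70.5000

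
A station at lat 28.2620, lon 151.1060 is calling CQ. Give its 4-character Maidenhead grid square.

QL58

Shift to the Maidenhead origin (180°W, 90°S): lon 331.11, lat 118.26.
Field: lon ⌊331.11/20⌋ = 16 → Q; lat ⌊118.26/10⌋ = 11 → L.
Square: lon ⌊11.11/2⌋ = 5; lat ⌊8.26/1⌋ = 8.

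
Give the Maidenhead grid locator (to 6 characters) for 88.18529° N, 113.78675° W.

Add 180° to longitude and 90° to latitude: 66.2133, 178.1853.
Field: lon ⌊66.2133/20⌋ = 3 → D; lat ⌊178.1853/10⌋ = 17 → R.
Square: lon ⌊6.2133/2⌋ = 3; lat ⌊8.1853/1⌋ = 8.
Subsquare: lon ⌊0.2133/0.0833333⌋ = 2 → c; lat ⌊0.1853/0.0416667⌋ = 4 → e.

DR38ce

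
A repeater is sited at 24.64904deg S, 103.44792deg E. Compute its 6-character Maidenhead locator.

Offset from 180°W / 90°S: lon 283.4479°, lat 65.3510°.
Field: 283.4479/20 → 14 → O, 65.3510/10 → 6 → G; chars OG.
Square: 3.4479/2 → 1, 5.3510/1 → 5; chars 15.
Subsquare: 1.4479/0.0833333 → 17 → r, 0.3510/0.0416667 → 8 → i; chars ri.

OG15ri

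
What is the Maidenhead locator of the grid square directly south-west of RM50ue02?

RM50te91

Longitude extended square 0; −1 → -1, wraps to 9, carry into subsquare.
Longitude subsquare u = 20; −1 → 19 = t.
Latitude extended square 2; −1 → 1.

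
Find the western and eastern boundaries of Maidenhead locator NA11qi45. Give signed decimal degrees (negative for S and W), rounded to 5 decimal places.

Field N=13, A=0: +13·20° lon, +0·10° lat → SW at lon 80°, lat -90°.
Square 1, 1: +1·2° lon, +1·1° lat → SW at lon 82°, lat -89°.
Subsquare q=16, i=8: +16·0.0833333° lon, +8·0.0416667° lat → SW at lon 83.3333°, lat -88.6667°.
Extended square 4, 5: +4·0.00833333° lon, +5·0.00416667° lat → SW at lon 83.3667°, lat -88.6458°.
Cell spans 0.00833333° lon × 0.00416667° lat.
west 83.36667, east 83.37500.

83.36667, 83.37500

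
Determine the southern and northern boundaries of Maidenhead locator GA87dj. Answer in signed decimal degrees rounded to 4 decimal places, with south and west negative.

-82.6250, -82.5833

Field G=6, A=0: +6·20° lon, +0·10° lat → SW at lon -60°, lat -90°.
Square 8, 7: +8·2° lon, +7·1° lat → SW at lon -44°, lat -83°.
Subsquare d=3, j=9: +3·0.0833333° lon, +9·0.0416667° lat → SW at lon -43.75°, lat -82.625°.
Cell spans 0.0833333° lon × 0.0416667° lat.
south -82.6250, north -82.5833.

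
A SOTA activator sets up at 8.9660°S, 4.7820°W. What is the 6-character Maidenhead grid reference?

Offset from 180°W / 90°S: lon 175.2180°, lat 81.0340°.
Field: lon ⌊175.2180/20⌋ = 8 → I; lat ⌊81.0340/10⌋ = 8 → I.
Square: lon ⌊15.2180/2⌋ = 7; lat ⌊1.0340/1⌋ = 1.
Subsquare: lon ⌊1.2180/0.0833333⌋ = 14 → o; lat ⌊0.0340/0.0416667⌋ = 0 → a.

II71oa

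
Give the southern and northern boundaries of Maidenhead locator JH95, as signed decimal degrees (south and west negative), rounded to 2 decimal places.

-15.00, -14.00

Field J=9, H=7: +9·20° lon, +7·10° lat → SW at lon 0°, lat -20°.
Square 9, 5: +9·2° lon, +5·1° lat → SW at lon 18°, lat -15°.
Cell spans 2° lon × 1° lat.
south -15.00, north -14.00.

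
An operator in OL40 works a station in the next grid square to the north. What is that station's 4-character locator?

OL41

Latitude square 0; +1 → 1.
The longitude characters are unchanged.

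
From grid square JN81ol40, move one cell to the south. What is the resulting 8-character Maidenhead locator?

JN81ok49

Latitude extended square 0; −1 → -1, wraps to 9, carry into subsquare.
Latitude subsquare l = 11; −1 → 10 = k.
The longitude characters are unchanged.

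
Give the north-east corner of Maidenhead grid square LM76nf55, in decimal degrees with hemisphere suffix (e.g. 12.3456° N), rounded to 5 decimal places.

Field L=11, M=12: +11·20° lon, +12·10° lat → SW at lon 40°, lat 30°.
Square 7, 6: +7·2° lon, +6·1° lat → SW at lon 54°, lat 36°.
Subsquare n=13, f=5: +13·0.0833333° lon, +5·0.0416667° lat → SW at lon 55.0833°, lat 36.2083°.
Extended square 5, 5: +5·0.00833333° lon, +5·0.00416667° lat → SW at lon 55.125°, lat 36.2292°.
Cell spans 0.00833333° lon × 0.00416667° lat. NE corner is SW corner plus one full cell.
latitude 36.23333° N, longitude 55.13333° E.

36.23333° N, 55.13333° E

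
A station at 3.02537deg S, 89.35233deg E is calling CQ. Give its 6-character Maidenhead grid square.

Shift to the Maidenhead origin (180°W, 90°S): lon 269.3523, lat 86.9746.
Field: 269.3523/20 → 13 → N, 86.9746/10 → 8 → I; chars NI.
Square: 9.3523/2 → 4, 6.9746/1 → 6; chars 46.
Subsquare: 1.3523/0.0833333 → 16 → q, 0.9746/0.0416667 → 23 → x; chars qx.

NI46qx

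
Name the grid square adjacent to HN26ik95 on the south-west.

Longitude extended square 9; −1 → 8.
Latitude extended square 5; −1 → 4.

HN26ik84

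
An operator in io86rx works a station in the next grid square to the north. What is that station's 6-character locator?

IO87ra

Latitude subsquare x = 23; +1 → 24, wraps to 0 = a, carry into square.
Latitude square 6; +1 → 7.
The longitude characters are unchanged.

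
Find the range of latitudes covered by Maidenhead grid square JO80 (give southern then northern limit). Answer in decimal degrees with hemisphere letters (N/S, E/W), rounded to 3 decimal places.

50.000° N, 51.000° N

Field J=9, O=14: +9·20° lon, +14·10° lat → SW at lon 0°, lat 50°.
Square 8, 0: +8·2° lon, +0·1° lat → SW at lon 16°, lat 50°.
Cell spans 2° lon × 1° lat.
south 50.000° N, north 51.000° N.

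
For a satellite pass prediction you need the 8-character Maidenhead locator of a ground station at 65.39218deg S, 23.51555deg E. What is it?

KC14so15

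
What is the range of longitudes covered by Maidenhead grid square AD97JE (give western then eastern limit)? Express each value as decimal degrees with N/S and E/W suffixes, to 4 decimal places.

161.2500° W, 161.1667° W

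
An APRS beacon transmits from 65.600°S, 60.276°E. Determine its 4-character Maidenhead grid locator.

MC04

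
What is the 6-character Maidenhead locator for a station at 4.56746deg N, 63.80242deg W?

FJ84cn

Shift to the Maidenhead origin (180°W, 90°S): lon 116.1976, lat 94.5675.
Field: 116.1976/20 → 5 → F, 94.5675/10 → 9 → J; chars FJ.
Square: 16.1976/2 → 8, 4.5675/1 → 4; chars 84.
Subsquare: 0.1976/0.0833333 → 2 → c, 0.5675/0.0416667 → 13 → n; chars cn.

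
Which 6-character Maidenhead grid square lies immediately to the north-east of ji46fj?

JI46gk

Longitude subsquare f = 5; +1 → 6 = g.
Latitude subsquare j = 9; +1 → 10 = k.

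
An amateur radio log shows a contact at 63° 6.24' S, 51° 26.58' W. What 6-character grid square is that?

GC46gv

Offset from 180°W / 90°S: lon 128.5570°, lat 26.8960°.
Field (20°×10°, letters A–R): lon ⌊128.5570/20⌋ = 6 → G; lat ⌊26.8960/10⌋ = 2 → C.
Square (2°×1°, digits 0–9): lon ⌊8.5570/2⌋ = 4; lat ⌊6.8960/1⌋ = 6.
Subsquare (5′×2.5′, letters a–x): lon ⌊0.5570/0.0833333⌋ = 6 → g; lat ⌊0.8960/0.0416667⌋ = 21 → v.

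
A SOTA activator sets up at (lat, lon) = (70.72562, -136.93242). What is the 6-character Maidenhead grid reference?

CQ10mr

Shift to the Maidenhead origin (180°W, 90°S): lon 43.0676, lat 160.7256.
Field: 43.0676/20 → 2 → C, 160.7256/10 → 16 → Q; chars CQ.
Square: 3.0676/2 → 1, 0.7256/1 → 0; chars 10.
Subsquare: 1.0676/0.0833333 → 12 → m, 0.7256/0.0416667 → 17 → r; chars mr.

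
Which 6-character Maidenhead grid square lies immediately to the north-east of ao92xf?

BO02ag

Longitude subsquare x = 23; +1 → 24, wraps to 0 = a, carry into square.
Longitude square 9; +1 → 10, wraps to 0, carry into field.
Longitude field A = 0; +1 → 1 = B.
Latitude subsquare f = 5; +1 → 6 = g.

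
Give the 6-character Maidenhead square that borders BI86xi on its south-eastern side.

Longitude subsquare x = 23; +1 → 24, wraps to 0 = a, carry into square.
Longitude square 8; +1 → 9.
Latitude subsquare i = 8; −1 → 7 = h.

BI96ah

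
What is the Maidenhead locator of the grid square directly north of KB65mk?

KB65ml

Latitude subsquare k = 10; +1 → 11 = l.
The longitude characters are unchanged.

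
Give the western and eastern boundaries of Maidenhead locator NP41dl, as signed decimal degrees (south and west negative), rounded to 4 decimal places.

Field N=13, P=15: +13·20° lon, +15·10° lat → SW at lon 80°, lat 60°.
Square 4, 1: +4·2° lon, +1·1° lat → SW at lon 88°, lat 61°.
Subsquare d=3, l=11: +3·0.0833333° lon, +11·0.0416667° lat → SW at lon 88.25°, lat 61.4583°.
Cell spans 0.0833333° lon × 0.0416667° lat.
west 88.2500, east 88.3333.

88.2500, 88.3333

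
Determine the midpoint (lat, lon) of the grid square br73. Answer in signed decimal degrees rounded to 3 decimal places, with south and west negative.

Field B=1, R=17: +1·20° lon, +17·10° lat → SW at lon -160°, lat 80°.
Square 7, 3: +7·2° lon, +3·1° lat → SW at lon -146°, lat 83°.
Cell spans 2° lon × 1° lat. Centre is SW corner plus half of each.
latitude 83.500, longitude -145.000.

83.500, -145.000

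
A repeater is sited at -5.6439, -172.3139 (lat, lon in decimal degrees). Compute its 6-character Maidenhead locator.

AI34ui

Add 180° to longitude and 90° to latitude: 7.6861, 84.3561.
Field: lon ⌊7.6861/20⌋ = 0 → A; lat ⌊84.3561/10⌋ = 8 → I.
Square: lon ⌊7.6861/2⌋ = 3; lat ⌊4.3561/1⌋ = 4.
Subsquare: lon ⌊1.6861/0.0833333⌋ = 20 → u; lat ⌊0.3561/0.0416667⌋ = 8 → i.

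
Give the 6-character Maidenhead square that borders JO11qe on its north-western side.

Longitude subsquare q = 16; −1 → 15 = p.
Latitude subsquare e = 4; +1 → 5 = f.

JO11pf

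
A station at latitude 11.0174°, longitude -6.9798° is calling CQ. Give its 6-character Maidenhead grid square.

Add 180° to longitude and 90° to latitude: 173.0202, 101.0174.
Field (20°×10°, letters A–R): 173.0202/20 → 8 → I, 101.0174/10 → 10 → K; chars IK.
Square (2°×1°, digits 0–9): 13.0202/2 → 6, 1.0174/1 → 1; chars 61.
Subsquare (5′×2.5′, letters a–x): 1.0202/0.0833333 → 12 → m, 0.0174/0.0416667 → 0 → a; chars ma.

IK61ma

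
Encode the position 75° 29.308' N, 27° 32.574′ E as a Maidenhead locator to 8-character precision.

KQ35sl57

Add 180° to longitude and 90° to latitude: 207.54290, 165.48847.
Field (20°×10°, letters A–R): lon ⌊207.54290/20⌋ = 10 → K; lat ⌊165.48847/10⌋ = 16 → Q.
Square (2°×1°, digits 0–9): lon ⌊7.54290/2⌋ = 3; lat ⌊5.48847/1⌋ = 5.
Subsquare (5′×2.5′, letters a–x): lon ⌊1.54290/0.0833333⌋ = 18 → s; lat ⌊0.48847/0.0416667⌋ = 11 → l.
Extended square (30″×15″, digits 0–9): lon ⌊0.04290/0.00833333⌋ = 5; lat ⌊0.03013/0.00416667⌋ = 7.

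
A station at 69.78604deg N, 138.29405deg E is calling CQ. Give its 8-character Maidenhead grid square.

PP99ds58

Add 180° to longitude and 90° to latitude: 318.29405, 159.78604.
Field (20°×10°, letters A–R): 318.29405/20 → 15 → P, 159.78604/10 → 15 → P; chars PP.
Square (2°×1°, digits 0–9): 18.29405/2 → 9, 9.78604/1 → 9; chars 99.
Subsquare (5′×2.5′, letters a–x): 0.29405/0.0833333 → 3 → d, 0.78604/0.0416667 → 18 → s; chars ds.
Extended square (30″×15″, digits 0–9): 0.04405/0.00833333 → 5, 0.03604/0.00416667 → 8; chars 58.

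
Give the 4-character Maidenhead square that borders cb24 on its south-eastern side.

Longitude square 2; +1 → 3.
Latitude square 4; −1 → 3.

CB33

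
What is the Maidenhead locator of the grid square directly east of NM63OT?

NM63pt

Longitude subsquare o = 14; +1 → 15 = p.
The latitude characters are unchanged.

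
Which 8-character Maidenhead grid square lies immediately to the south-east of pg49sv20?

PG49su39

Longitude extended square 2; +1 → 3.
Latitude extended square 0; −1 → -1, wraps to 9, carry into subsquare.
Latitude subsquare v = 21; −1 → 20 = u.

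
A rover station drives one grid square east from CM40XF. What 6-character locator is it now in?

CM50af

Longitude subsquare x = 23; +1 → 24, wraps to 0 = a, carry into square.
Longitude square 4; +1 → 5.
The latitude characters are unchanged.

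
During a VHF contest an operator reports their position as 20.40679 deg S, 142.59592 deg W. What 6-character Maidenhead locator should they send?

Add 180° to longitude and 90° to latitude: 37.4041, 69.5932.
Field: lon ⌊37.4041/20⌋ = 1 → B; lat ⌊69.5932/10⌋ = 6 → G.
Square: lon ⌊17.4041/2⌋ = 8; lat ⌊9.5932/1⌋ = 9.
Subsquare: lon ⌊1.4041/0.0833333⌋ = 16 → q; lat ⌊0.5932/0.0416667⌋ = 14 → o.

BG89qo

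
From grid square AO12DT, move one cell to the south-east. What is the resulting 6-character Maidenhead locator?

AO12es

Longitude subsquare d = 3; +1 → 4 = e.
Latitude subsquare t = 19; −1 → 18 = s.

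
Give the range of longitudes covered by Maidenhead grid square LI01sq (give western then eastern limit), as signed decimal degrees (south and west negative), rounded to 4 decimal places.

41.5000, 41.5833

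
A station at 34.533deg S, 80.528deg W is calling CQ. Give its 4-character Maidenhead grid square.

EF95

Add 180° to longitude and 90° to latitude: 99.47, 55.47.
Field: lon ⌊99.47/20⌋ = 4 → E; lat ⌊55.47/10⌋ = 5 → F.
Square: lon ⌊19.47/2⌋ = 9; lat ⌊5.47/1⌋ = 5.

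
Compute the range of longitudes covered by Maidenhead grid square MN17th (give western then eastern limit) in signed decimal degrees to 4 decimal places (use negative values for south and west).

Field M=12, N=13: +12·20° lon, +13·10° lat → SW at lon 60°, lat 40°.
Square 1, 7: +1·2° lon, +7·1° lat → SW at lon 62°, lat 47°.
Subsquare t=19, h=7: +19·0.0833333° lon, +7·0.0416667° lat → SW at lon 63.5833°, lat 47.2917°.
Cell spans 0.0833333° lon × 0.0416667° lat.
west 63.5833, east 63.6667.

63.5833, 63.6667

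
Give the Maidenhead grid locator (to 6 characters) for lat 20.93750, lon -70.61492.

FL40qw

Add 180° to longitude and 90° to latitude: 109.3851, 110.9375.
Field: 109.3851/20 → 5 → F, 110.9375/10 → 11 → L; chars FL.
Square: 9.3851/2 → 4, 0.9375/1 → 0; chars 40.
Subsquare: 1.3851/0.0833333 → 16 → q, 0.9375/0.0416667 → 22 → w; chars qw.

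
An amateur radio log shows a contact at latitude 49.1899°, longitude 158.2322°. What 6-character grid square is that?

QN99ce

Offset from 180°W / 90°S: lon 338.2322°, lat 139.1899°.
Field (20°×10°, letters A–R): lon ⌊338.2322/20⌋ = 16 → Q; lat ⌊139.1899/10⌋ = 13 → N.
Square (2°×1°, digits 0–9): lon ⌊18.2322/2⌋ = 9; lat ⌊9.1899/1⌋ = 9.
Subsquare (5′×2.5′, letters a–x): lon ⌊0.2322/0.0833333⌋ = 2 → c; lat ⌊0.1899/0.0416667⌋ = 4 → e.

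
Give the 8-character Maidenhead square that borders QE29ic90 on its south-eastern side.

QE29jb09

Longitude extended square 9; +1 → 10, wraps to 0, carry into subsquare.
Longitude subsquare i = 8; +1 → 9 = j.
Latitude extended square 0; −1 → -1, wraps to 9, carry into subsquare.
Latitude subsquare c = 2; −1 → 1 = b.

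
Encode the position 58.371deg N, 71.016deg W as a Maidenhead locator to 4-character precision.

Shift to the Maidenhead origin (180°W, 90°S): lon 108.98, lat 148.37.
Field: lon ⌊108.98/20⌋ = 5 → F; lat ⌊148.37/10⌋ = 14 → O.
Square: lon ⌊8.98/2⌋ = 4; lat ⌊8.37/1⌋ = 8.

FO48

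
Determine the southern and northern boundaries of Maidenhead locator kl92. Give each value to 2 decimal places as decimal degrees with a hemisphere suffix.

Field K=10, L=11: +10·20° lon, +11·10° lat → SW at lon 20°, lat 20°.
Square 9, 2: +9·2° lon, +2·1° lat → SW at lon 38°, lat 22°.
Cell spans 2° lon × 1° lat.
south 22.00° N, north 23.00° N.

22.00° N, 23.00° N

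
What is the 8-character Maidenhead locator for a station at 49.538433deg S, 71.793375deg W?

Add 180° to longitude and 90° to latitude: 108.20663, 40.46157.
Field (20°×10°, letters A–R): 108.20663/20 → 5 → F, 40.46157/10 → 4 → E; chars FE.
Square (2°×1°, digits 0–9): 8.20663/2 → 4, 0.46157/1 → 0; chars 40.
Subsquare (5′×2.5′, letters a–x): 0.20663/0.0833333 → 2 → c, 0.46157/0.0416667 → 11 → l; chars cl.
Extended square (30″×15″, digits 0–9): 0.03996/0.00833333 → 4, 0.00323/0.00416667 → 0; chars 40.

FE40cl40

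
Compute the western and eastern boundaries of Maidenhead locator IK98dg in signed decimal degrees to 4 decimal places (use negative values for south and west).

-1.7500, -1.6667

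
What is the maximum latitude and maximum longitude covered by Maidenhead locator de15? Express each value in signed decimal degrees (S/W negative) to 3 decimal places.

-44.000, -116.000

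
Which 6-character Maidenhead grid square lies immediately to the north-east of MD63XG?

Longitude subsquare x = 23; +1 → 24, wraps to 0 = a, carry into square.
Longitude square 6; +1 → 7.
Latitude subsquare g = 6; +1 → 7 = h.

MD73ah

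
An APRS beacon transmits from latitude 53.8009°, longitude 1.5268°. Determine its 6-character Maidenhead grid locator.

Add 180° to longitude and 90° to latitude: 181.5268, 143.8009.
Field (20°×10°, letters A–R): lon ⌊181.5268/20⌋ = 9 → J; lat ⌊143.8009/10⌋ = 14 → O.
Square (2°×1°, digits 0–9): lon ⌊1.5268/2⌋ = 0; lat ⌊3.8009/1⌋ = 3.
Subsquare (5′×2.5′, letters a–x): lon ⌊1.5268/0.0833333⌋ = 18 → s; lat ⌊0.8009/0.0416667⌋ = 19 → t.

JO03st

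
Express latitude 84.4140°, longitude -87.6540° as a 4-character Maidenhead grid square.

ER64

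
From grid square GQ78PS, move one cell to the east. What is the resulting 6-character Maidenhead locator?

GQ78qs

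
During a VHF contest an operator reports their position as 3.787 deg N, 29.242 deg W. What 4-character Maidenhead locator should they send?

HJ53

Add 180° to longitude and 90° to latitude: 150.76, 93.79.
Field: 150.76/20 → 7 → H, 93.79/10 → 9 → J; chars HJ.
Square: 10.76/2 → 5, 3.79/1 → 3; chars 53.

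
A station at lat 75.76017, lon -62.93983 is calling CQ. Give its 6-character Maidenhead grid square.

FQ85ms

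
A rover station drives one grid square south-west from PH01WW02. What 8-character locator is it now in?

Longitude extended square 0; −1 → -1, wraps to 9, carry into subsquare.
Longitude subsquare w = 22; −1 → 21 = v.
Latitude extended square 2; −1 → 1.

PH01vw91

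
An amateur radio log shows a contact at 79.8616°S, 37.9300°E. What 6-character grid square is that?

KB80xd

Add 180° to longitude and 90° to latitude: 217.9300, 10.1384.
Field: lon ⌊217.9300/20⌋ = 10 → K; lat ⌊10.1384/10⌋ = 1 → B.
Square: lon ⌊17.9300/2⌋ = 8; lat ⌊0.1384/1⌋ = 0.
Subsquare: lon ⌊1.9300/0.0833333⌋ = 23 → x; lat ⌊0.1384/0.0416667⌋ = 3 → d.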